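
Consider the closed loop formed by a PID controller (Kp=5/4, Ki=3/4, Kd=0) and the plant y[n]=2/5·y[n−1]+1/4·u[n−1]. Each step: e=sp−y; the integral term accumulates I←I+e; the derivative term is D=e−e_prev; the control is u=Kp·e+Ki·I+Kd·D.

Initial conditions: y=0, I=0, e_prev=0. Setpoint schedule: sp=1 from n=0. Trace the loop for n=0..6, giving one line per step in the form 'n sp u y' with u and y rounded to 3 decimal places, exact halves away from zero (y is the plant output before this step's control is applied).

0 1 2.000 0.000
1 1 1.750 0.500
2 1 1.850 0.638
3 1 1.962 0.718
4 1 2.054 0.777
5 1 2.127 0.824
6 1 2.184 0.861

(exact arithmetic carried between steps; '≈' marks a value shown rounded to 6 d.p. or computed from one; I and e_prev carry over from the previous line; the table rounds u and y to 3 d.p., halves away from zero)
n=0: y=0, sp=1, e=sp−y=1; I=1, D=e−e_prev=1; u=5/4·1+3/4·1+0·1=2; next y=2/5·0+1/4·2=0.5
n=1: y=0.5, sp=1, e=sp−y=0.5; I=1.5, D=e−e_prev=-0.5; u=5/4·0.5+3/4·1.5+0·(-0.5)=1.75; next y=2/5·0.5+1/4·1.75=0.6375
n=2: y=0.6375, sp=1, e=sp−y=0.3625; I=1.8625, D=e−e_prev=-0.1375; u=5/4·0.3625+3/4·1.8625+0·(-0.1375)=1.85; next y=2/5·0.6375+1/4·1.85=0.7175
n=3: y=0.7175, sp=1, e=sp−y=0.2825; I=2.145, D=e−e_prev=-0.08; u=5/4·0.2825+3/4·2.145+0·(-0.08)=1.961875; next y=2/5·0.7175+1/4·1.961875≈0.777469
n=4: y≈0.777469, sp=1, e=sp−y≈0.222531; I≈2.367531, D=e−e_prev≈-0.059969; u=5/4·0.222531+3/4·2.367531+0·(-0.059969)≈2.053813; next y=2/5·0.777469+1/4·2.053813≈0.824441
n=5: y≈0.824441, sp=1, e=sp−y≈0.175559; I≈2.543091, D=e−e_prev≈-0.046972; u=5/4·0.175559+3/4·2.543091+0·(-0.046972)≈2.126767; next y=2/5·0.824441+1/4·2.126767≈0.861468
n=6: y≈0.861468, sp=1, e=sp−y≈0.138532; I≈2.681623, D=e−e_prev≈-0.037027; u=5/4·0.138532+3/4·2.681623+0·(-0.037027)≈2.184382; next y=2/5·0.861468+1/4·2.184382≈0.890683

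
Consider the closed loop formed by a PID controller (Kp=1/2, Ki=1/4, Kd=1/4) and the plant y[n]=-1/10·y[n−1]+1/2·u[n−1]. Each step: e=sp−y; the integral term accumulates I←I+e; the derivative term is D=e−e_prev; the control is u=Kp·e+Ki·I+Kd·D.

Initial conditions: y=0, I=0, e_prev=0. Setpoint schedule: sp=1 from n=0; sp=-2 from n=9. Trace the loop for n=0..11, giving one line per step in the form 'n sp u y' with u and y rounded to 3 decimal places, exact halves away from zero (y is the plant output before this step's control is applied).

(exact arithmetic carried between steps; '≈' marks a value shown rounded to 6 d.p. or computed from one; I and e_prev carry over from the previous line; the table rounds u and y to 3 d.p., halves away from zero)
n=0: y=0, sp=1, e=sp−y=1; I=1, D=e−e_prev=1; u=1/2·1+1/4·1+1/4·1=1; next y=-1/10·0+1/2·1=0.5
n=1: y=0.5, sp=1, e=sp−y=0.5; I=1.5, D=e−e_prev=-0.5; u=1/2·0.5+1/4·1.5+1/4·(-0.5)=0.5; next y=-1/10·0.5+1/2·0.5=0.2
n=2: y=0.2, sp=1, e=sp−y=0.8; I=2.3, D=e−e_prev=0.3; u=1/2·0.8+1/4·2.3+1/4·0.3=1.05; next y=-1/10·0.2+1/2·1.05=0.505
n=3: y=0.505, sp=1, e=sp−y=0.495; I=2.795, D=e−e_prev=-0.305; u=1/2·0.495+1/4·2.795+1/4·(-0.305)=0.87; next y=-1/10·0.505+1/2·0.87=0.3845
n=4: y=0.3845, sp=1, e=sp−y=0.6155; I=3.4105, D=e−e_prev=0.1205; u=1/2·0.6155+1/4·3.4105+1/4·0.1205=1.1905; next y=-1/10·0.3845+1/2·1.1905=0.5568
n=5: y=0.5568, sp=1, e=sp−y=0.4432; I=3.8537, D=e−e_prev=-0.1723; u=1/2·0.4432+1/4·3.8537+1/4·(-0.1723)=1.14195; next y=-1/10·0.5568+1/2·1.14195=0.515295
n=6: y=0.515295, sp=1, e=sp−y=0.484705; I=4.338405, D=e−e_prev=0.041505; u=1/2·0.484705+1/4·4.338405+1/4·0.041505=1.33733; next y=-1/10·0.515295+1/2·1.33733≈0.617136
n=7: y≈0.617136, sp=1, e=sp−y≈0.382865; I≈4.721270, D=e−e_prev≈-0.101841; u=1/2·0.382865+1/4·4.721270+1/4·(-0.101841)≈1.346290; next y=-1/10·0.617136+1/2·1.346290≈0.611431
n=8: y≈0.611431, sp=1, e=sp−y≈0.388569; I≈5.109838, D=e−e_prev≈0.005704; u=1/2·0.388569+1/4·5.109838+1/4·0.005704≈1.473170; next y=-1/10·0.611431+1/2·1.473170≈0.675442
n=9: y≈0.675442, sp=-2, e=sp−y≈-2.675442; I≈2.434396, D=e−e_prev≈-3.064011; u=1/2·(-2.675442)+1/4·2.434396+1/4·(-3.064011)≈-1.495125; next y=-1/10·0.675442+1/2·(-1.495125)≈-0.815106
n=10: y≈-0.815106, sp=-2, e=sp−y≈-1.184894; I≈1.249503, D=e−e_prev≈1.490548; u=1/2·(-1.184894)+1/4·1.249503+1/4·1.490548≈0.092566; next y=-1/10·(-0.815106)+1/2·0.092566≈0.127794
n=11: y≈0.127794, sp=-2, e=sp−y≈-2.127794; I≈-0.878291, D=e−e_prev≈-0.942900; u=1/2·(-2.127794)+1/4·(-0.878291)+1/4·(-0.942900)≈-1.519195; next y=-1/10·0.127794+1/2·(-1.519195)≈-0.772377

0 1 1.000 0.000
1 1 0.500 0.500
2 1 1.050 0.200
3 1 0.870 0.505
4 1 1.191 0.385
5 1 1.142 0.557
6 1 1.337 0.515
7 1 1.346 0.617
8 1 1.473 0.611
9 -2 -1.495 0.675
10 -2 0.093 -0.815
11 -2 -1.519 0.128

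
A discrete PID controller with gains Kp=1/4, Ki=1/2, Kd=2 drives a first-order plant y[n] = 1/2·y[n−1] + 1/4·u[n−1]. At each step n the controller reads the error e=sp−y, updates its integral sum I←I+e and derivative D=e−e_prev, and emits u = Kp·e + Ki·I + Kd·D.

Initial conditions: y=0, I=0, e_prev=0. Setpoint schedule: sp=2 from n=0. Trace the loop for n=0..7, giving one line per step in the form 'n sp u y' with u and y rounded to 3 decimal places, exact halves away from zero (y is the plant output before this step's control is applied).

(exact arithmetic carried between steps; '≈' marks a value shown rounded to 6 d.p. or computed from one; I and e_prev carry over from the previous line; the table rounds u and y to 3 d.p., halves away from zero)
n=0: y=0, sp=2, e=sp−y=2; I=2, D=e−e_prev=2; u=1/4·2+1/2·2+2·2=5.5; next y=1/2·0+1/4·5.5=1.375
n=1: y=1.375, sp=2, e=sp−y=0.625; I=2.625, D=e−e_prev=-1.375; u=1/4·0.625+1/2·2.625+2·(-1.375)=-1.28125; next y=1/2·1.375+1/4·(-1.28125)≈0.367188
n=2: y≈0.367188, sp=2, e=sp−y≈1.632813; I≈4.257813, D=e−e_prev≈1.007813; u=1/4·1.632813+1/2·4.257813+2·1.007813≈4.552734; next y=1/2·0.367188+1/4·4.552734≈1.321777
n=3: y≈1.321777, sp=2, e=sp−y≈0.678223; I≈4.936035, D=e−e_prev≈-0.954590; u=1/4·0.678223+1/2·4.936035+2·(-0.954590)≈0.728394; next y=1/2·1.321777+1/4·0.728394≈0.842987
n=4: y≈0.842987, sp=2, e=sp−y≈1.157013; I≈6.093048, D=e−e_prev≈0.478790; u=1/4·1.157013+1/2·6.093048+2·0.478790≈4.293358; next y=1/2·0.842987+1/4·4.293358≈1.494833
n=5: y≈1.494833, sp=2, e=sp−y≈0.505167; I≈6.598215, D=e−e_prev≈-0.651846; u=1/4·0.505167+1/2·6.598215+2·(-0.651846)≈2.121707; next y=1/2·1.494833+1/4·2.121707≈1.277843
n=6: y≈1.277843, sp=2, e=sp−y≈0.722157; I≈7.320372, D=e−e_prev≈0.216990; u=1/4·0.722157+1/2·7.320372+2·0.216990≈4.274704; next y=1/2·1.277843+1/4·4.274704≈1.707598
n=7: y≈1.707598, sp=2, e=sp−y≈0.292402; I≈7.612774, D=e−e_prev≈-0.429754; u=1/4·0.292402+1/2·7.612774+2·(-0.429754)≈3.019979; next y=1/2·1.707598+1/4·3.019979≈1.608794

0 2 5.500 0.000
1 2 -1.281 1.375
2 2 4.553 0.367
3 2 0.728 1.322
4 2 4.293 0.843
5 2 2.122 1.495
6 2 4.275 1.278
7 2 3.020 1.708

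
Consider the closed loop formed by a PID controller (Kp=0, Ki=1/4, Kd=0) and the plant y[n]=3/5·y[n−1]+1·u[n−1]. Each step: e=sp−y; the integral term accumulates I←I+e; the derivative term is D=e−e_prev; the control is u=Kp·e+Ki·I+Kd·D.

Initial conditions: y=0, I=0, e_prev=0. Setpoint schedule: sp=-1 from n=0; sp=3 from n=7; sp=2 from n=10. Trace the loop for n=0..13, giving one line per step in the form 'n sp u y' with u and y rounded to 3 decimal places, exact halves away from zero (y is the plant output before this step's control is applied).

(exact arithmetic carried between steps; '≈' marks a value shown rounded to 6 d.p. or computed from one; I and e_prev carry over from the previous line; the table rounds u and y to 3 d.p., halves away from zero)
n=0: y=0, sp=-1, e=sp−y=-1; I=-1, D=e−e_prev=-1; u=0·(-1)+1/4·(-1)+0·(-1)=-0.25; next y=3/5·0+1·(-0.25)=-0.25
n=1: y=-0.25, sp=-1, e=sp−y=-0.75; I=-1.75, D=e−e_prev=0.25; u=0·(-0.75)+1/4·(-1.75)+0·0.25=-0.4375; next y=3/5·(-0.25)+1·(-0.4375)=-0.5875
n=2: y=-0.5875, sp=-1, e=sp−y=-0.4125; I=-2.1625, D=e−e_prev=0.3375; u=0·(-0.4125)+1/4·(-2.1625)+0·0.3375=-0.540625; next y=3/5·(-0.5875)+1·(-0.540625)=-0.893125
n=3: y=-0.893125, sp=-1, e=sp−y=-0.106875; I=-2.269375, D=e−e_prev=0.305625; u=0·(-0.106875)+1/4·(-2.269375)+0·0.305625≈-0.567344; next y=3/5·(-0.893125)+1·(-0.567344)≈-1.103219
n=4: y≈-1.103219, sp=-1, e=sp−y≈0.103219; I≈-2.166156, D=e−e_prev≈0.210094; u=0·0.103219+1/4·(-2.166156)+0·0.210094≈-0.541539; next y=3/5·(-1.103219)+1·(-0.541539)≈-1.203470
n=5: y≈-1.203470, sp=-1, e=sp−y≈0.203470; I≈-1.962686, D=e−e_prev≈0.100252; u=0·0.203470+1/4·(-1.962686)+0·0.100252≈-0.490671; next y=3/5·(-1.203470)+1·(-0.490671)≈-1.212754
n=6: y≈-1.212754, sp=-1, e=sp−y≈0.212754; I≈-1.749932, D=e−e_prev≈0.009283; u=0·0.212754+1/4·(-1.749932)+0·0.009283≈-0.437483; next y=3/5·(-1.212754)+1·(-0.437483)≈-1.165135
n=7: y≈-1.165135, sp=3, e=sp−y≈4.165135; I≈2.415203, D=e−e_prev≈3.952382; u=0·4.165135+1/4·2.415203+0·3.952382≈0.603801; next y=3/5·(-1.165135)+1·0.603801≈-0.095280
n=8: y≈-0.095280, sp=3, e=sp−y≈3.095280; I≈5.510483, D=e−e_prev≈-1.069855; u=0·3.095280+1/4·5.510483+0·(-1.069855)≈1.377621; next y=3/5·(-0.095280)+1·1.377621≈1.320453
n=9: y≈1.320453, sp=3, e=sp−y≈1.679547; I≈7.190031, D=e−e_prev≈-1.415733; u=0·1.679547+1/4·7.190031+0·(-1.415733)≈1.797508; next y=3/5·1.320453+1·1.797508≈2.589779
n=10: y≈2.589779, sp=2, e=sp−y≈-0.589779; I≈6.600252, D=e−e_prev≈-2.269327; u=0·(-0.589779)+1/4·6.600252+0·(-2.269327)≈1.650063; next y=3/5·2.589779+1·1.650063≈3.203930
n=11: y≈3.203930, sp=2, e=sp−y≈-1.203930; I≈5.396321, D=e−e_prev≈-0.614151; u=0·(-1.203930)+1/4·5.396321+0·(-0.614151)≈1.349080; next y=3/5·3.203930+1·1.349080≈3.271439
n=12: y≈3.271439, sp=2, e=sp−y≈-1.271439; I≈4.124883, D=e−e_prev≈-0.067508; u=0·(-1.271439)+1/4·4.124883+0·(-0.067508)≈1.031221; next y=3/5·3.271439+1·1.031221≈2.994084
n=13: y≈2.994084, sp=2, e=sp−y≈-0.994084; I≈3.130799, D=e−e_prev≈0.277355; u=0·(-0.994084)+1/4·3.130799+0·0.277355≈0.782700; next y=3/5·2.994084+1·0.782700≈2.579150

0 -1 -0.250 0.000
1 -1 -0.438 -0.250
2 -1 -0.541 -0.588
3 -1 -0.567 -0.893
4 -1 -0.542 -1.103
5 -1 -0.491 -1.203
6 -1 -0.437 -1.213
7 3 0.604 -1.165
8 3 1.378 -0.095
9 3 1.798 1.320
10 2 1.650 2.590
11 2 1.349 3.204
12 2 1.031 3.271
13 2 0.783 2.994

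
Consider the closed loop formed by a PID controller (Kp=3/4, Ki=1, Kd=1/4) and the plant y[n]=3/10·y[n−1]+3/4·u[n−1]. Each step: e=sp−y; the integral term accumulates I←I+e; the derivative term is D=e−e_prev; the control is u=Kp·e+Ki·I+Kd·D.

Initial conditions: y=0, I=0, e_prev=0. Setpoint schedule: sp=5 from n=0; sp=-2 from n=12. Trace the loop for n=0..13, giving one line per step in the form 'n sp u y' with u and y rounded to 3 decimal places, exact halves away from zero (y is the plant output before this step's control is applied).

0 5 10.000 0.000
1 5 -1.250 7.500
2 5 10.500 1.313
3 5 -1.272 8.269
4 5 10.683 1.527
5 5 -1.416 8.470
6 5 10.832 1.479
7 5 -1.572 8.568
8 5 10.985 1.391
9 5 -1.730 8.656
10 5 11.144 1.299
11 5 -1.891 8.748
12 -2 -2.693 1.206
13 -2 -0.307 -1.658

(exact arithmetic carried between steps; '≈' marks a value shown rounded to 6 d.p. or computed from one; I and e_prev carry over from the previous line; the table rounds u and y to 3 d.p., halves away from zero)
n=0: y=0, sp=5, e=sp−y=5; I=5, D=e−e_prev=5; u=3/4·5+1·5+1/4·5=10; next y=3/10·0+3/4·10=7.5
n=1: y=7.5, sp=5, e=sp−y=-2.5; I=2.5, D=e−e_prev=-7.5; u=3/4·(-2.5)+1·2.5+1/4·(-7.5)=-1.25; next y=3/10·7.5+3/4·(-1.25)=1.3125
n=2: y=1.3125, sp=5, e=sp−y=3.6875; I=6.1875, D=e−e_prev=6.1875; u=3/4·3.6875+1·6.1875+1/4·6.1875=10.5; next y=3/10·1.3125+3/4·10.5=8.26875
n=3: y=8.26875, sp=5, e=sp−y=-3.26875; I=2.91875, D=e−e_prev=-6.95625; u=3/4·(-3.26875)+1·2.91875+1/4·(-6.95625)=-1.271875; next y=3/10·8.26875+3/4·(-1.271875)≈1.526719
n=4: y≈1.526719, sp=5, e=sp−y≈3.473281; I≈6.392031, D=e−e_prev≈6.742031; u=3/4·3.473281+1·6.392031+1/4·6.742031≈10.6825; next y=3/10·1.526719+3/4·10.6825≈8.469891
n=5: y≈8.469891, sp=5, e=sp−y≈-3.469891; I≈2.922141, D=e−e_prev≈-6.943172; u=3/4·(-3.469891)+1·2.922141+1/4·(-6.943172)≈-1.416070; next y=3/10·8.469891+3/4·(-1.416070)≈1.478914
n=6: y≈1.478914, sp=5, e=sp−y≈3.521086; I≈6.443226, D=e−e_prev≈6.990976; u=3/4·3.521086+1·6.443226+1/4·6.990976≈10.831784; next y=3/10·1.478914+3/4·10.831784≈8.567513
n=7: y≈8.567513, sp=5, e=sp−y≈-3.567513; I≈2.875714, D=e−e_prev≈-7.088598; u=3/4·(-3.567513)+1·2.875714+1/4·(-7.088598)≈-1.572070; next y=3/10·8.567513+3/4·(-1.572070)≈1.391201
n=8: y≈1.391201, sp=5, e=sp−y≈3.608799; I≈6.484513, D=e−e_prev≈7.176312; u=3/4·3.608799+1·6.484513+1/4·7.176312≈10.985190; next y=3/10·1.391201+3/4·10.985190≈8.656253
n=9: y≈8.656253, sp=5, e=sp−y≈-3.656253; I≈2.828260, D=e−e_prev≈-7.265052; u=3/4·(-3.656253)+1·2.828260+1/4·(-7.265052)≈-1.730192; next y=3/10·8.656253+3/4·(-1.730192)≈1.299231
n=10: y≈1.299231, sp=5, e=sp−y≈3.700769; I≈6.529029, D=e−e_prev≈7.357021; u=3/4·3.700769+1·6.529029+1/4·7.357021≈11.143860; next y=3/10·1.299231+3/4·11.143860≈8.747665
n=11: y≈8.747665, sp=5, e=sp−y≈-3.747665; I≈2.781364, D=e−e_prev≈-7.448433; u=3/4·(-3.747665)+1·2.781364+1/4·(-7.448433)≈-1.891493; next y=3/10·8.747665+3/4·(-1.891493)≈1.205680
n=12: y≈1.205680, sp=-2, e=sp−y≈-3.205680; I≈-0.424316, D=e−e_prev≈0.541985; u=3/4·(-3.205680)+1·(-0.424316)+1/4·0.541985≈-2.693079; next y=3/10·1.205680+3/4·(-2.693079)≈-1.658106
n=13: y≈-1.658106, sp=-2, e=sp−y≈-0.341894; I≈-0.766210, D=e−e_prev≈2.863785; u=3/4·(-0.341894)+1·(-0.766210)+1/4·2.863785≈-0.306685; next y=3/10·(-1.658106)+3/4·(-0.306685)≈-0.727445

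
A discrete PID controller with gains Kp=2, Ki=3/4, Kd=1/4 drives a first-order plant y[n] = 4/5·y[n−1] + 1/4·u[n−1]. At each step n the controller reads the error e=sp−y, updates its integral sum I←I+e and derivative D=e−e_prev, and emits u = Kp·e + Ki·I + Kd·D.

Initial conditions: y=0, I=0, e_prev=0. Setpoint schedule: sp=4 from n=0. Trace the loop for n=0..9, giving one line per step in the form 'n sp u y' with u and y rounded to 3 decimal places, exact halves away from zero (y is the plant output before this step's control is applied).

0 4 12.000 0.000
1 4 5.000 3.000
2 4 4.550 3.650
3 4 3.753 4.058
4 4 3.431 4.184
5 4 3.262 4.205
6 4 3.190 4.180
7 4 3.164 4.141
8 4 3.160 4.104
9 4 3.165 4.073

(exact arithmetic carried between steps; '≈' marks a value shown rounded to 6 d.p. or computed from one; I and e_prev carry over from the previous line; the table rounds u and y to 3 d.p., halves away from zero)
n=0: y=0, sp=4, e=sp−y=4; I=4, D=e−e_prev=4; u=2·4+3/4·4+1/4·4=12; next y=4/5·0+1/4·12=3
n=1: y=3, sp=4, e=sp−y=1; I=5, D=e−e_prev=-3; u=2·1+3/4·5+1/4·(-3)=5; next y=4/5·3+1/4·5=3.65
n=2: y=3.65, sp=4, e=sp−y=0.35; I=5.35, D=e−e_prev=-0.65; u=2·0.35+3/4·5.35+1/4·(-0.65)=4.55; next y=4/5·3.65+1/4·4.55=4.0575
n=3: y=4.0575, sp=4, e=sp−y=-0.0575; I=5.2925, D=e−e_prev=-0.4075; u=2·(-0.0575)+3/4·5.2925+1/4·(-0.4075)=3.7525; next y=4/5·4.0575+1/4·3.7525=4.184125
n=4: y=4.184125, sp=4, e=sp−y=-0.184125; I=5.108375, D=e−e_prev=-0.126625; u=2·(-0.184125)+3/4·5.108375+1/4·(-0.126625)=3.431375; next y=4/5·4.184125+1/4·3.431375≈4.205144
n=5: y≈4.205144, sp=4, e=sp−y≈-0.205144; I≈4.903231, D=e−e_prev≈-0.021019; u=2·(-0.205144)+3/4·4.903231+1/4·(-0.021019)≈3.261881; next y=4/5·4.205144+1/4·3.261881≈4.179585
n=6: y≈4.179585, sp=4, e=sp−y≈-0.179585; I≈4.723646, D=e−e_prev≈0.025558; u=2·(-0.179585)+3/4·4.723646+1/4·0.025558≈3.189953; next y=4/5·4.179585+1/4·3.189953≈4.141157
n=7: y≈4.141157, sp=4, e=sp−y≈-0.141157; I≈4.582489, D=e−e_prev≈0.038429; u=2·(-0.141157)+3/4·4.582489+1/4·0.038429≈3.164161; next y=4/5·4.141157+1/4·3.164161≈4.103966
n=8: y≈4.103966, sp=4, e=sp−y≈-0.103966; I≈4.478524, D=e−e_prev≈0.037191; u=2·(-0.103966)+3/4·4.478524+1/4·0.037191≈3.160260; next y=4/5·4.103966+1/4·3.160260≈4.073237
n=9: y≈4.073237, sp=4, e=sp−y≈-0.073237; I≈4.405286, D=e−e_prev≈0.030728; u=2·(-0.073237)+3/4·4.405286+1/4·0.030728≈3.165172; next y=4/5·4.073237+1/4·3.165172≈4.049883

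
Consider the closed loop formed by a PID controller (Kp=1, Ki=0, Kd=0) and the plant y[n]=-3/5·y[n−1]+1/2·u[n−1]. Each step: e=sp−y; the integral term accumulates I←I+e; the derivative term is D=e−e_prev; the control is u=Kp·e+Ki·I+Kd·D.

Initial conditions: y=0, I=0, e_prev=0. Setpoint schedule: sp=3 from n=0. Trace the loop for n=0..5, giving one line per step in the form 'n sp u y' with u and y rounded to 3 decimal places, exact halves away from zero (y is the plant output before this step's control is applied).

(exact arithmetic carried between steps; '≈' marks a value shown rounded to 6 d.p. or computed from one; I and e_prev carry over from the previous line; the table rounds u and y to 3 d.p., halves away from zero)
n=0: y=0, sp=3, e=sp−y=3; I=3, D=e−e_prev=3; u=1·3+0·3+0·3=3; next y=-3/5·0+1/2·3=1.5
n=1: y=1.5, sp=3, e=sp−y=1.5; I=4.5, D=e−e_prev=-1.5; u=1·1.5+0·4.5+0·(-1.5)=1.5; next y=-3/5·1.5+1/2·1.5=-0.15
n=2: y=-0.15, sp=3, e=sp−y=3.15; I=7.65, D=e−e_prev=1.65; u=1·3.15+0·7.65+0·1.65=3.15; next y=-3/5·(-0.15)+1/2·3.15=1.665
n=3: y=1.665, sp=3, e=sp−y=1.335; I=8.985, D=e−e_prev=-1.815; u=1·1.335+0·8.985+0·(-1.815)=1.335; next y=-3/5·1.665+1/2·1.335=-0.3315
n=4: y=-0.3315, sp=3, e=sp−y=3.3315; I=12.3165, D=e−e_prev=1.9965; u=1·3.3315+0·12.3165+0·1.9965=3.3315; next y=-3/5·(-0.3315)+1/2·3.3315=1.86465
n=5: y=1.86465, sp=3, e=sp−y=1.13535; I=13.45185, D=e−e_prev=-2.19615; u=1·1.13535+0·13.45185+0·(-2.19615)=1.13535; next y=-3/5·1.86465+1/2·1.13535=-0.551115

0 3 3.000 0.000
1 3 1.500 1.500
2 3 3.150 -0.150
3 3 1.335 1.665
4 3 3.332 -0.332
5 3 1.135 1.865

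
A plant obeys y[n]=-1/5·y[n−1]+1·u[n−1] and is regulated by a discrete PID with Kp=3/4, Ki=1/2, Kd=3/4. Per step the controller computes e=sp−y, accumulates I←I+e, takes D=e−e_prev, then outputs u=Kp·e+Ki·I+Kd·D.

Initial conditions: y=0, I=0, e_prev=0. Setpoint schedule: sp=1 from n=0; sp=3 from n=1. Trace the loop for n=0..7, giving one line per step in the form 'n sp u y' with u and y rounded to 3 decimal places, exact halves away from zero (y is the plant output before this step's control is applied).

0 1 2.000 0.000
1 3 1.750 2.000
2 3 3.550 1.350
3 3 0.028 3.280
4 3 9.152 -0.629
5 3 -11.778 9.278
6 3 38.335 -13.633
7 3 -79.921 41.061

(exact arithmetic carried between steps; '≈' marks a value shown rounded to 6 d.p. or computed from one; I and e_prev carry over from the previous line; the table rounds u and y to 3 d.p., halves away from zero)
n=0: y=0, sp=1, e=sp−y=1; I=1, D=e−e_prev=1; u=3/4·1+1/2·1+3/4·1=2; next y=-1/5·0+1·2=2
n=1: y=2, sp=3, e=sp−y=1; I=2, D=e−e_prev=0; u=3/4·1+1/2·2+3/4·0=1.75; next y=-1/5·2+1·1.75=1.35
n=2: y=1.35, sp=3, e=sp−y=1.65; I=3.65, D=e−e_prev=0.65; u=3/4·1.65+1/2·3.65+3/4·0.65=3.55; next y=-1/5·1.35+1·3.55=3.28
n=3: y=3.28, sp=3, e=sp−y=-0.28; I=3.37, D=e−e_prev=-1.93; u=3/4·(-0.28)+1/2·3.37+3/4·(-1.93)=0.0275; next y=-1/5·3.28+1·0.0275=-0.6285
n=4: y=-0.6285, sp=3, e=sp−y=3.6285; I=6.9985, D=e−e_prev=3.9085; u=3/4·3.6285+1/2·6.9985+3/4·3.9085=9.152; next y=-1/5·(-0.6285)+1·9.152=9.2777
n=5: y=9.2777, sp=3, e=sp−y=-6.2777; I=0.7208, D=e−e_prev=-9.9062; u=3/4·(-6.2777)+1/2·0.7208+3/4·(-9.9062)=-11.777525; next y=-1/5·9.2777+1·(-11.777525)=-13.633065
n=6: y=-13.633065, sp=3, e=sp−y=16.633065; I=17.353865, D=e−e_prev=22.910765; u=3/4·16.633065+1/2·17.353865+3/4·22.910765=38.334805; next y=-1/5·(-13.633065)+1·38.334805=41.061418
n=7: y=41.061418, sp=3, e=sp−y=-38.061418; I=-20.707553, D=e−e_prev=-54.694483; u=3/4·(-38.061418)+1/2·(-20.707553)+3/4·(-54.694483)≈-79.920702; next y=-1/5·41.061418+1·(-79.920702)≈-88.132986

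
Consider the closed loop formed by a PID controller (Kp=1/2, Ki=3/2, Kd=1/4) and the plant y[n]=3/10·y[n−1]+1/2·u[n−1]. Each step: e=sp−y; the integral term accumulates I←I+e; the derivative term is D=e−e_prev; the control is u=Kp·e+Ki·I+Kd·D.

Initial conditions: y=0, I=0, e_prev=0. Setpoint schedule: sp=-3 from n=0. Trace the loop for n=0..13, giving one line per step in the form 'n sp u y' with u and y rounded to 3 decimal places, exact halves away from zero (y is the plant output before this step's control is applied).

0 -3 -6.750 0.000
1 -3 -2.906 -3.375
2 -3 -5.234 -2.466
3 -3 -3.803 -3.356
4 -3 -4.499 -2.909
5 -3 -4.044 -3.122
6 -3 -4.282 -2.959
7 -3 -4.146 -3.029
8 -3 -4.226 -2.981
9 -3 -4.184 -3.008
10 -3 -4.209 -2.994
11 -3 -4.195 -3.003
12 -3 -4.203 -2.998
13 -3 -4.198 -3.001

(exact arithmetic carried between steps; '≈' marks a value shown rounded to 6 d.p. or computed from one; I and e_prev carry over from the previous line; the table rounds u and y to 3 d.p., halves away from zero)
n=0: y=0, sp=-3, e=sp−y=-3; I=-3, D=e−e_prev=-3; u=1/2·(-3)+3/2·(-3)+1/4·(-3)=-6.75; next y=3/10·0+1/2·(-6.75)=-3.375
n=1: y=-3.375, sp=-3, e=sp−y=0.375; I=-2.625, D=e−e_prev=3.375; u=1/2·0.375+3/2·(-2.625)+1/4·3.375=-2.90625; next y=3/10·(-3.375)+1/2·(-2.90625)=-2.465625
n=2: y=-2.465625, sp=-3, e=sp−y=-0.534375; I=-3.159375, D=e−e_prev=-0.909375; u=1/2·(-0.534375)+3/2·(-3.159375)+1/4·(-0.909375)≈-5.233594; next y=3/10·(-2.465625)+1/2·(-5.233594)≈-3.356484
n=3: y≈-3.356484, sp=-3, e=sp−y≈0.356484; I≈-2.802891, D=e−e_prev≈0.890859; u=1/2·0.356484+3/2·(-2.802891)+1/4·0.890859≈-3.803379; next y=3/10·(-3.356484)+1/2·(-3.803379)≈-2.908635
n=4: y≈-2.908635, sp=-3, e=sp−y≈-0.091365; I≈-2.894256, D=e−e_prev≈-0.447850; u=1/2·(-0.091365)+3/2·(-2.894256)+1/4·(-0.447850)≈-4.499029; next y=3/10·(-2.908635)+1/2·(-4.499029)≈-3.122105
n=5: y≈-3.122105, sp=-3, e=sp−y≈0.122105; I≈-2.772151, D=e−e_prev≈0.213470; u=1/2·0.122105+3/2·(-2.772151)+1/4·0.213470≈-4.043807; next y=3/10·(-3.122105)+1/2·(-4.043807)≈-2.958535
n=6: y≈-2.958535, sp=-3, e=sp−y≈-0.041465; I≈-2.813616, D=e−e_prev≈-0.163570; u=1/2·(-0.041465)+3/2·(-2.813616)+1/4·(-0.163570)≈-4.282050; next y=3/10·(-2.958535)+1/2·(-4.282050)≈-3.028585
n=7: y≈-3.028585, sp=-3, e=sp−y≈0.028585; I≈-2.785031, D=e−e_prev≈0.070050; u=1/2·0.028585+3/2·(-2.785031)+1/4·0.070050≈-4.145741; next y=3/10·(-3.028585)+1/2·(-4.145741)≈-2.981446
n=8: y≈-2.981446, sp=-3, e=sp−y≈-0.018554; I≈-2.803585, D=e−e_prev≈-0.047139; u=1/2·(-0.018554)+3/2·(-2.803585)+1/4·(-0.047139)≈-4.226439; next y=3/10·(-2.981446)+1/2·(-4.226439)≈-3.007653
n=9: y≈-3.007653, sp=-3, e=sp−y≈0.007653; I≈-2.795932, D=e−e_prev≈0.026207; u=1/2·0.007653+3/2·(-2.795932)+1/4·0.026207≈-4.183519; next y=3/10·(-3.007653)+1/2·(-4.183519)≈-2.994055
n=10: y≈-2.994055, sp=-3, e=sp−y≈-0.005945; I≈-2.801876, D=e−e_prev≈-0.013598; u=1/2·(-0.005945)+3/2·(-2.801876)+1/4·(-0.013598)≈-4.209186; next y=3/10·(-2.994055)+1/2·(-4.209186)≈-3.002810
n=11: y≈-3.002810, sp=-3, e=sp−y≈0.002810; I≈-2.799067, D=e−e_prev≈0.008754; u=1/2·0.002810+3/2·(-2.799067)+1/4·0.008754≈-4.195006; next y=3/10·(-3.002810)+1/2·(-4.195006)≈-2.998346
n=12: y≈-2.998346, sp=-3, e=sp−y≈-0.001654; I≈-2.800720, D=e−e_prev≈-0.004463; u=1/2·(-0.001654)+3/2·(-2.800720)+1/4·(-0.004463)≈-4.203023; next y=3/10·(-2.998346)+1/2·(-4.203023)≈-3.001016
n=13: y≈-3.001016, sp=-3, e=sp−y≈0.001016; I≈-2.799705, D=e−e_prev≈0.002669; u=1/2·0.001016+3/2·(-2.799705)+1/4·0.002669≈-4.198382; next y=3/10·(-3.001016)+1/2·(-4.198382)≈-2.999496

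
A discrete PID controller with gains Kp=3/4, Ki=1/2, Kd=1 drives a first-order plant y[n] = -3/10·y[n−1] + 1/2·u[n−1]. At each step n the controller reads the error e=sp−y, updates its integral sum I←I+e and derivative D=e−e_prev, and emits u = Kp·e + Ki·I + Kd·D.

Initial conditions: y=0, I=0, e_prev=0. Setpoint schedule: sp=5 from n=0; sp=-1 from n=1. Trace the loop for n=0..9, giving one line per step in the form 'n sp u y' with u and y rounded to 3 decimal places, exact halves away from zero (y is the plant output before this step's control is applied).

0 5 11.250 0.000
1 -1 -17.406 5.625
2 -1 26.941 -10.391
3 -1 -45.081 16.588
4 -1 72.339 -27.517
5 -1 -120.375 44.425
6 -1 194.218 -73.515
7 -1 -320.990 119.163
8 -1 521.273 -196.244
9 -1 -856.958 319.510

(exact arithmetic carried between steps; '≈' marks a value shown rounded to 6 d.p. or computed from one; I and e_prev carry over from the previous line; the table rounds u and y to 3 d.p., halves away from zero)
n=0: y=0, sp=5, e=sp−y=5; I=5, D=e−e_prev=5; u=3/4·5+1/2·5+1·5=11.25; next y=-3/10·0+1/2·11.25=5.625
n=1: y=5.625, sp=-1, e=sp−y=-6.625; I=-1.625, D=e−e_prev=-11.625; u=3/4·(-6.625)+1/2·(-1.625)+1·(-11.625)=-17.40625; next y=-3/10·5.625+1/2·(-17.40625)=-10.390625
n=2: y=-10.390625, sp=-1, e=sp−y=9.390625; I=7.765625, D=e−e_prev=16.015625; u=3/4·9.390625+1/2·7.765625+1·16.015625≈26.941406; next y=-3/10·(-10.390625)+1/2·26.941406≈16.587891
n=3: y≈16.587891, sp=-1, e=sp−y≈-17.587891; I≈-9.822266, D=e−e_prev≈-26.978516; u=3/4·(-17.587891)+1/2·(-9.822266)+1·(-26.978516)≈-45.080566; next y=-3/10·16.587891+1/2·(-45.080566)≈-27.516650
n=4: y≈-27.516650, sp=-1, e=sp−y≈26.516650; I≈16.694385, D=e−e_prev≈44.104541; u=3/4·26.516650+1/2·16.694385+1·44.104541≈72.339221; next y=-3/10·(-27.516650)+1/2·72.339221≈44.424606
n=5: y≈44.424606, sp=-1, e=sp−y≈-45.424606; I≈-28.730221, D=e−e_prev≈-71.941256; u=3/4·(-45.424606)+1/2·(-28.730221)+1·(-71.941256)≈-120.374821; next y=-3/10·44.424606+1/2·(-120.374821)≈-73.514792
n=6: y≈-73.514792, sp=-1, e=sp−y≈72.514792; I≈43.784571, D=e−e_prev≈117.939398; u=3/4·72.514792+1/2·43.784571+1·117.939398≈194.217778; next y=-3/10·(-73.514792)+1/2·194.217778≈119.163326
n=7: y≈119.163326, sp=-1, e=sp−y≈-120.163326; I≈-76.378755, D=e−e_prev≈-192.678119; u=3/4·(-120.163326)+1/2·(-76.378755)+1·(-192.678119)≈-320.989991; next y=-3/10·119.163326+1/2·(-320.989991)≈-196.243993
n=8: y≈-196.243993, sp=-1, e=sp−y≈195.243993; I≈118.865238, D=e−e_prev≈315.407320; u=3/4·195.243993+1/2·118.865238+1·315.407320≈521.272934; next y=-3/10·(-196.243993)+1/2·521.272934≈319.509665
n=9: y≈319.509665, sp=-1, e=sp−y≈-320.509665; I≈-201.644427, D=e−e_prev≈-515.753658; u=3/4·(-320.509665)+1/2·(-201.644427)+1·(-515.753658)≈-856.958121; next y=-3/10·319.509665+1/2·(-856.958121)≈-524.331960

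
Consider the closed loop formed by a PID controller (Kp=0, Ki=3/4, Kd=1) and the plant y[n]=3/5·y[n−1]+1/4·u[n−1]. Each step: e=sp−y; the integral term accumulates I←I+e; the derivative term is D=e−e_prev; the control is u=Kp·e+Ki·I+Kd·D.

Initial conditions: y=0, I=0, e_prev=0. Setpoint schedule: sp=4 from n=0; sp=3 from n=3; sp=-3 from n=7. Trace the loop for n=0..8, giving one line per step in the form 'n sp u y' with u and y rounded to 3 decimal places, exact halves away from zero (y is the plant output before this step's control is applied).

0 4 7.000 0.000
1 4 2.938 1.750
2 4 6.315 1.784
3 3 4.747 2.649
4 3 6.653 2.776
5 3 5.980 3.329
6 3 6.000 3.493
7 -3 -4.886 3.596
8 -3 0.925 0.936

(exact arithmetic carried between steps; '≈' marks a value shown rounded to 6 d.p. or computed from one; I and e_prev carry over from the previous line; the table rounds u and y to 3 d.p., halves away from zero)
n=0: y=0, sp=4, e=sp−y=4; I=4, D=e−e_prev=4; u=0·4+3/4·4+1·4=7; next y=3/5·0+1/4·7=1.75
n=1: y=1.75, sp=4, e=sp−y=2.25; I=6.25, D=e−e_prev=-1.75; u=0·2.25+3/4·6.25+1·(-1.75)=2.9375; next y=3/5·1.75+1/4·2.9375=1.784375
n=2: y=1.784375, sp=4, e=sp−y=2.215625; I=8.465625, D=e−e_prev=-0.034375; u=0·2.215625+3/4·8.465625+1·(-0.034375)≈6.314844; next y=3/5·1.784375+1/4·6.314844≈2.649336
n=3: y≈2.649336, sp=3, e=sp−y≈0.350664; I≈8.816289, D=e−e_prev≈-1.864961; u=0·0.350664+3/4·8.816289+1·(-1.864961)≈4.747256; next y=3/5·2.649336+1/4·4.747256≈2.776416
n=4: y≈2.776416, sp=3, e=sp−y≈0.223584; I≈9.039874, D=e−e_prev≈-0.127080; u=0·0.223584+3/4·9.039874+1·(-0.127080)≈6.652826; next y=3/5·2.776416+1/4·6.652826≈3.329056
n=5: y≈3.329056, sp=3, e=sp−y≈-0.329056; I≈8.710818, D=e−e_prev≈-0.552640; u=0·(-0.329056)+3/4·8.710818+1·(-0.552640)≈5.980473; next y=3/5·3.329056+1/4·5.980473≈3.492552
n=6: y≈3.492552, sp=3, e=sp−y≈-0.492552; I≈8.218266, D=e−e_prev≈-0.163496; u=0·(-0.492552)+3/4·8.218266+1·(-0.163496)≈6.000204; next y=3/5·3.492552+1/4·6.000204≈3.595582
n=7: y≈3.595582, sp=-3, e=sp−y≈-6.595582; I≈1.622684, D=e−e_prev≈-6.103030; u=0·(-6.595582)+3/4·1.622684+1·(-6.103030)≈-4.886017; next y=3/5·3.595582+1/4·(-4.886017)≈0.935845
n=8: y≈0.935845, sp=-3, e=sp−y≈-3.935845; I≈-2.313161, D=e−e_prev≈2.659737; u=0·(-3.935845)+3/4·(-2.313161)+1·2.659737≈0.924867; next y=3/5·0.935845+1/4·0.924867≈0.792724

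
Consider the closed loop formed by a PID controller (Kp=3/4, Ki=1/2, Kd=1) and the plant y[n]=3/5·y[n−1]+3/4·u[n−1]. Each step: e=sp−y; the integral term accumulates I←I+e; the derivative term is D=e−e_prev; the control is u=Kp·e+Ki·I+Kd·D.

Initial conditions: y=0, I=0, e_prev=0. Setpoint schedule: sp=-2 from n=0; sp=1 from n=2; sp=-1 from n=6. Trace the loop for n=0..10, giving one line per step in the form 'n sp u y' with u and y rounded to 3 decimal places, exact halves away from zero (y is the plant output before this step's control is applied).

(exact arithmetic carried between steps; '≈' marks a value shown rounded to 6 d.p. or computed from one; I and e_prev carry over from the previous line; the table rounds u and y to 3 d.p., halves away from zero)
n=0: y=0, sp=-2, e=sp−y=-2; I=-2, D=e−e_prev=-2; u=3/4·(-2)+1/2·(-2)+1·(-2)=-4.5; next y=3/5·0+3/4·(-4.5)=-3.375
n=1: y=-3.375, sp=-2, e=sp−y=1.375; I=-0.625, D=e−e_prev=3.375; u=3/4·1.375+1/2·(-0.625)+1·3.375=4.09375; next y=3/5·(-3.375)+3/4·4.09375≈1.045313
n=2: y≈1.045313, sp=1, e=sp−y≈-0.045313; I≈-0.670313, D=e−e_prev≈-1.420313; u=3/4·(-0.045313)+1/2·(-0.670313)+1·(-1.420313)≈-1.789453; next y=3/5·1.045313+3/4·(-1.789453)≈-0.714902
n=3: y≈-0.714902, sp=1, e=sp−y≈1.714902; I≈1.044590, D=e−e_prev≈1.760215; u=3/4·1.714902+1/2·1.044590+1·1.760215≈3.568687; next y=3/5·(-0.714902)+3/4·3.568687≈2.247573
n=4: y≈2.247573, sp=1, e=sp−y≈-1.247573; I≈-0.202984, D=e−e_prev≈-2.962476; u=3/4·(-1.247573)+1/2·(-0.202984)+1·(-2.962476)≈-3.999648; next y=3/5·2.247573+3/4·(-3.999648)≈-1.651192
n=5: y≈-1.651192, sp=1, e=sp−y≈2.651192; I≈2.448208, D=e−e_prev≈3.898765; u=3/4·2.651192+1/2·2.448208+1·3.898765≈7.111263; next y=3/5·(-1.651192)+3/4·7.111263≈4.342732
n=6: y≈4.342732, sp=-1, e=sp−y≈-5.342732; I≈-2.894524, D=e−e_prev≈-7.993924; u=3/4·(-5.342732)+1/2·(-2.894524)+1·(-7.993924)≈-13.448235; next y=3/5·4.342732+3/4·(-13.448235)≈-7.480537
n=7: y≈-7.480537, sp=-1, e=sp−y≈6.480537; I≈3.586013, D=e−e_prev≈11.823269; u=3/4·6.480537+1/2·3.586013+1·11.823269≈18.476679; next y=3/5·(-7.480537)+3/4·18.476679≈9.369187
n=8: y≈9.369187, sp=-1, e=sp−y≈-10.369187; I≈-6.783174, D=e−e_prev≈-16.849724; u=3/4·(-10.369187)+1/2·(-6.783174)+1·(-16.849724)≈-28.018201; next y=3/5·9.369187+3/4·(-28.018201)≈-15.392139
n=9: y≈-15.392139, sp=-1, e=sp−y≈14.392139; I≈7.608965, D=e−e_prev≈24.761325; u=3/4·14.392139+1/2·7.608965+1·24.761325≈39.359912; next y=3/5·(-15.392139)+3/4·39.359912≈20.284651
n=10: y≈20.284651, sp=-1, e=sp−y≈-21.284651; I≈-13.675686, D=e−e_prev≈-35.676789; u=3/4·(-21.284651)+1/2·(-13.675686)+1·(-35.676789)≈-58.478120; next y=3/5·20.284651+3/4·(-58.478120)≈-31.687800

0 -2 -4.500 0.000
1 -2 4.094 -3.375
2 1 -1.789 1.045
3 1 3.569 -0.715
4 1 -4.000 2.248
5 1 7.111 -1.651
6 -1 -13.448 4.343
7 -1 18.477 -7.481
8 -1 -28.018 9.369
9 -1 39.360 -15.392
10 -1 -58.478 20.285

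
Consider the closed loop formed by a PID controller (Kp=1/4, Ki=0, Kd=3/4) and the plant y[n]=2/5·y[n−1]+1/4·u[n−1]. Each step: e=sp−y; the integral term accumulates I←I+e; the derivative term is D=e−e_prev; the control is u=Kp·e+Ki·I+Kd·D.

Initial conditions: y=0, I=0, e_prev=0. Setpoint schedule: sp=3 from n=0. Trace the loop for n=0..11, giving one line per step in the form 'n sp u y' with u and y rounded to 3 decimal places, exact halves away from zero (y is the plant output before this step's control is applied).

(exact arithmetic carried between steps; '≈' marks a value shown rounded to 6 d.p. or computed from one; I and e_prev carry over from the previous line; the table rounds u and y to 3 d.p., halves away from zero)
n=0: y=0, sp=3, e=sp−y=3; I=3, D=e−e_prev=3; u=1/4·3+0·3+3/4·3=3; next y=2/5·0+1/4·3=0.75
n=1: y=0.75, sp=3, e=sp−y=2.25; I=5.25, D=e−e_prev=-0.75; u=1/4·2.25+0·5.25+3/4·(-0.75)=0; next y=2/5·0.75+1/4·0=0.3
n=2: y=0.3, sp=3, e=sp−y=2.7; I=7.95, D=e−e_prev=0.45; u=1/4·2.7+0·7.95+3/4·0.45=1.0125; next y=2/5·0.3+1/4·1.0125=0.373125
n=3: y=0.373125, sp=3, e=sp−y=2.626875; I=10.576875, D=e−e_prev=-0.073125; u=1/4·2.626875+0·10.576875+3/4·(-0.073125)=0.601875; next y=2/5·0.373125+1/4·0.601875≈0.299719
n=4: y≈0.299719, sp=3, e=sp−y≈2.700281; I≈13.277156, D=e−e_prev≈0.073406; u=1/4·2.700281+0·13.277156+3/4·0.073406≈0.730125; next y=2/5·0.299719+1/4·0.730125≈0.302419
n=5: y≈0.302419, sp=3, e=sp−y≈2.697581; I≈15.974738, D=e−e_prev≈-0.0027; u=1/4·2.697581+0·15.974738+3/4·(-0.0027)≈0.672370; next y=2/5·0.302419+1/4·0.672370≈0.289060
n=6: y≈0.289060, sp=3, e=sp−y≈2.710940; I≈18.685677, D=e−e_prev≈0.013359; u=1/4·2.710940+0·18.685677+3/4·0.013359≈0.687754; next y=2/5·0.289060+1/4·0.687754≈0.287563
n=7: y≈0.287563, sp=3, e=sp−y≈2.712437; I≈21.398115, D=e−e_prev≈0.001498; u=1/4·2.712437+0·21.398115+3/4·0.001498≈0.679233; next y=2/5·0.287563+1/4·0.679233≈0.284833
n=8: y≈0.284833, sp=3, e=sp−y≈2.715167; I≈24.113282, D=e−e_prev≈0.002729; u=1/4·2.715167+0·24.113282+3/4·0.002729≈0.680839; next y=2/5·0.284833+1/4·0.680839≈0.284143
n=9: y≈0.284143, sp=3, e=sp−y≈2.715857; I≈26.829139, D=e−e_prev≈0.000690; u=1/4·2.715857+0·26.829139+3/4·0.000690≈0.679482; next y=2/5·0.284143+1/4·0.679482≈0.283528
n=10: y≈0.283528, sp=3, e=sp−y≈2.716472; I≈29.545611, D=e−e_prev≈0.000615; u=1/4·2.716472+0·29.545611+3/4·0.000615≈0.679580; next y=2/5·0.283528+1/4·0.679580≈0.283306
n=11: y≈0.283306, sp=3, e=sp−y≈2.716694; I≈32.262305, D=e−e_prev≈0.000222; u=1/4·2.716694+0·32.262305+3/4·0.000222≈0.679340; next y=2/5·0.283306+1/4·0.679340≈0.283157

0 3 3.000 0.000
1 3 0.000 0.750
2 3 1.013 0.300
3 3 0.602 0.373
4 3 0.730 0.300
5 3 0.672 0.302
6 3 0.688 0.289
7 3 0.679 0.288
8 3 0.681 0.285
9 3 0.679 0.284
10 3 0.680 0.284
11 3 0.679 0.283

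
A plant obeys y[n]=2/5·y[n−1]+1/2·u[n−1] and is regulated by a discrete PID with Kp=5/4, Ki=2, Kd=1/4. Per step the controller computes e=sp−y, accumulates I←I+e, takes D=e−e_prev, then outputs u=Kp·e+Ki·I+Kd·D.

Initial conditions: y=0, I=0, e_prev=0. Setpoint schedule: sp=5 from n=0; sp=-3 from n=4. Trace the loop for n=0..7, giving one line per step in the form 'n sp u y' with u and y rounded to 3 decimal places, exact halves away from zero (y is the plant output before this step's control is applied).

(exact arithmetic carried between steps; '≈' marks a value shown rounded to 6 d.p. or computed from one; I and e_prev carry over from the previous line; the table rounds u and y to 3 d.p., halves away from zero)
n=0: y=0, sp=5, e=sp−y=5; I=5, D=e−e_prev=5; u=5/4·5+2·5+1/4·5=17.5; next y=2/5·0+1/2·17.5=8.75
n=1: y=8.75, sp=5, e=sp−y=-3.75; I=1.25, D=e−e_prev=-8.75; u=5/4·(-3.75)+2·1.25+1/4·(-8.75)=-4.375; next y=2/5·8.75+1/2·(-4.375)=1.3125
n=2: y=1.3125, sp=5, e=sp−y=3.6875; I=4.9375, D=e−e_prev=7.4375; u=5/4·3.6875+2·4.9375+1/4·7.4375=16.34375; next y=2/5·1.3125+1/2·16.34375=8.696875
n=3: y=8.696875, sp=5, e=sp−y=-3.696875; I=1.240625, D=e−e_prev=-7.384375; u=5/4·(-3.696875)+2·1.240625+1/4·(-7.384375)≈-3.985938; next y=2/5·8.696875+1/2·(-3.985938)≈1.485781
n=4: y≈1.485781, sp=-3, e=sp−y≈-4.485781; I≈-3.245156, D=e−e_prev≈-0.788906; u=5/4·(-4.485781)+2·(-3.245156)+1/4·(-0.788906)≈-12.294766; next y=2/5·1.485781+1/2·(-12.294766)≈-5.553070
n=5: y≈-5.553070, sp=-3, e=sp−y≈2.553070; I≈-0.692086, D=e−e_prev≈7.038852; u=5/4·2.553070+2·(-0.692086)+1/4·7.038852≈3.566879; next y=2/5·(-5.553070)+1/2·3.566879≈-0.437789
n=6: y≈-0.437789, sp=-3, e=sp−y≈-2.562211; I≈-3.254297, D=e−e_prev≈-5.115282; u=5/4·(-2.562211)+2·(-3.254297)+1/4·(-5.115282)≈-10.990179; next y=2/5·(-0.437789)+1/2·(-10.990179)≈-5.670205
n=7: y≈-5.670205, sp=-3, e=sp−y≈2.670205; I≈-0.584092, D=e−e_prev≈5.232416; u=5/4·2.670205+2·(-0.584092)+1/4·5.232416≈3.477676; next y=2/5·(-5.670205)+1/2·3.477676≈-0.529244

0 5 17.500 0.000
1 5 -4.375 8.750
2 5 16.344 1.313
3 5 -3.986 8.697
4 -3 -12.295 1.486
5 -3 3.567 -5.553
6 -3 -10.990 -0.438
7 -3 3.478 -5.670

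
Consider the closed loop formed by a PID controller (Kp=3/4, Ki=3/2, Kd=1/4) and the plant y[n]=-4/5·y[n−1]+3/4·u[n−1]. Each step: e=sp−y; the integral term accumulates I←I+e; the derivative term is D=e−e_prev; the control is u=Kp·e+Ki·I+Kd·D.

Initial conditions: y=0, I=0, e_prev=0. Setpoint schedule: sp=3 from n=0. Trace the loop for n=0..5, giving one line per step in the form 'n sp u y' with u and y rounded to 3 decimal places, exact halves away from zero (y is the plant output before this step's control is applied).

(exact arithmetic carried between steps; '≈' marks a value shown rounded to 6 d.p. or computed from one; I and e_prev carry over from the previous line; the table rounds u and y to 3 d.p., halves away from zero)
n=0: y=0, sp=3, e=sp−y=3; I=3, D=e−e_prev=3; u=3/4·3+3/2·3+1/4·3=7.5; next y=-4/5·0+3/4·7.5=5.625
n=1: y=5.625, sp=3, e=sp−y=-2.625; I=0.375, D=e−e_prev=-5.625; u=3/4·(-2.625)+3/2·0.375+1/4·(-5.625)=-2.8125; next y=-4/5·5.625+3/4·(-2.8125)=-6.609375
n=2: y=-6.609375, sp=3, e=sp−y=9.609375; I=9.984375, D=e−e_prev=12.234375; u=3/4·9.609375+3/2·9.984375+1/4·12.234375≈25.242188; next y=-4/5·(-6.609375)+3/4·25.242188≈24.219141
n=3: y≈24.219141, sp=3, e=sp−y≈-21.219141; I≈-11.234766, D=e−e_prev≈-30.828516; u=3/4·(-21.219141)+3/2·(-11.234766)+1/4·(-30.828516)≈-40.473633; next y=-4/5·24.219141+3/4·(-40.473633)≈-49.730537
n=4: y≈-49.730537, sp=3, e=sp−y≈52.730537; I≈41.495771, D=e−e_prev≈73.949678; u=3/4·52.730537+3/2·41.495771+1/4·73.949678≈120.278979; next y=-4/5·(-49.730537)+3/4·120.278979≈129.993664
n=5: y≈129.993664, sp=3, e=sp−y≈-126.993664; I≈-85.497893, D=e−e_prev≈-179.724201; u=3/4·(-126.993664)+3/2·(-85.497893)+1/4·(-179.724201)≈-268.423138; next y=-4/5·129.993664+3/4·(-268.423138)≈-305.312285

0 3 7.500 0.000
1 3 -2.813 5.625
2 3 25.242 -6.609
3 3 -40.474 24.219
4 3 120.279 -49.731
5 3 -268.423 129.994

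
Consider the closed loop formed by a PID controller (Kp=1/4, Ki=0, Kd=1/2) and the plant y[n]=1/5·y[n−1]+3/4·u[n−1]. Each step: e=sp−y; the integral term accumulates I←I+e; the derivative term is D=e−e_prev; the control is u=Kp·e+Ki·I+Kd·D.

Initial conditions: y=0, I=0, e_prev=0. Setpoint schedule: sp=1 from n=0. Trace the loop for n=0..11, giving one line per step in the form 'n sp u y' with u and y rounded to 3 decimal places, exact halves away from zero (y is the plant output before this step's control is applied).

0 1 0.750 0.000
1 1 -0.172 0.563
2 1 0.544 -0.016
3 1 -0.061 0.404
4 1 0.426 0.035
5 1 0.022 0.327
6 1 0.352 0.082
7 1 0.081 0.280
8 1 0.303 0.117
9 1 0.121 0.250
10 1 0.270 0.141
11 1 0.147 0.230

(exact arithmetic carried between steps; '≈' marks a value shown rounded to 6 d.p. or computed from one; I and e_prev carry over from the previous line; the table rounds u and y to 3 d.p., halves away from zero)
n=0: y=0, sp=1, e=sp−y=1; I=1, D=e−e_prev=1; u=1/4·1+0·1+1/2·1=0.75; next y=1/5·0+3/4·0.75=0.5625
n=1: y=0.5625, sp=1, e=sp−y=0.4375; I=1.4375, D=e−e_prev=-0.5625; u=1/4·0.4375+0·1.4375+1/2·(-0.5625)=-0.171875; next y=1/5·0.5625+3/4·(-0.171875)≈-0.016406
n=2: y≈-0.016406, sp=1, e=sp−y≈1.016406; I≈2.453906, D=e−e_prev≈0.578906; u=1/4·1.016406+0·2.453906+1/2·0.578906≈0.543555; next y=1/5·(-0.016406)+3/4·0.543555≈0.404385
n=3: y≈0.404385, sp=1, e=sp−y≈0.595615; I≈3.049521, D=e−e_prev≈-0.420791; u=1/4·0.595615+0·3.049521+1/2·(-0.420791)≈-0.061492; next y=1/5·0.404385+3/4·(-0.061492)≈0.034758
n=4: y≈0.034758, sp=1, e=sp−y≈0.965242; I≈4.014763, D=e−e_prev≈0.369627; u=1/4·0.965242+0·4.014763+1/2·0.369627≈0.426124; next y=1/5·0.034758+3/4·0.426124≈0.326544
n=5: y≈0.326544, sp=1, e=sp−y≈0.673456; I≈4.688219, D=e−e_prev≈-0.291786; u=1/4·0.673456+0·4.688219+1/2·(-0.291786)≈0.022471; next y=1/5·0.326544+3/4·0.022471≈0.082162
n=6: y≈0.082162, sp=1, e=sp−y≈0.917838; I≈5.606057, D=e−e_prev≈0.244382; u=1/4·0.917838+0·5.606057+1/2·0.244382≈0.351651; next y=1/5·0.082162+3/4·0.351651≈0.280170
n=7: y≈0.280170, sp=1, e=sp−y≈0.719830; I≈6.325886, D=e−e_prev≈-0.198009; u=1/4·0.719830+0·6.325886+1/2·(-0.198009)≈0.080953; next y=1/5·0.280170+3/4·0.080953≈0.116749
n=8: y≈0.116749, sp=1, e=sp−y≈0.883251; I≈7.209138, D=e−e_prev≈0.163422; u=1/4·0.883251+0·7.209138+1/2·0.163422≈0.302524; next y=1/5·0.116749+3/4·0.302524≈0.250242
n=9: y≈0.250242, sp=1, e=sp−y≈0.749758; I≈7.958895, D=e−e_prev≈-0.133493; u=1/4·0.749758+0·7.958895+1/2·(-0.133493)≈0.120693; next y=1/5·0.250242+3/4·0.120693≈0.140568
n=10: y≈0.140568, sp=1, e=sp−y≈0.859432; I≈8.818327, D=e−e_prev≈0.109674; u=1/4·0.859432+0·8.818327+1/2·0.109674≈0.269695; next y=1/5·0.140568+3/4·0.269695≈0.230385
n=11: y≈0.230385, sp=1, e=sp−y≈0.769615; I≈9.587942, D=e−e_prev≈-0.089817; u=1/4·0.769615+0·9.587942+1/2·(-0.089817)≈0.147495; next y=1/5·0.230385+3/4·0.147495≈0.156698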